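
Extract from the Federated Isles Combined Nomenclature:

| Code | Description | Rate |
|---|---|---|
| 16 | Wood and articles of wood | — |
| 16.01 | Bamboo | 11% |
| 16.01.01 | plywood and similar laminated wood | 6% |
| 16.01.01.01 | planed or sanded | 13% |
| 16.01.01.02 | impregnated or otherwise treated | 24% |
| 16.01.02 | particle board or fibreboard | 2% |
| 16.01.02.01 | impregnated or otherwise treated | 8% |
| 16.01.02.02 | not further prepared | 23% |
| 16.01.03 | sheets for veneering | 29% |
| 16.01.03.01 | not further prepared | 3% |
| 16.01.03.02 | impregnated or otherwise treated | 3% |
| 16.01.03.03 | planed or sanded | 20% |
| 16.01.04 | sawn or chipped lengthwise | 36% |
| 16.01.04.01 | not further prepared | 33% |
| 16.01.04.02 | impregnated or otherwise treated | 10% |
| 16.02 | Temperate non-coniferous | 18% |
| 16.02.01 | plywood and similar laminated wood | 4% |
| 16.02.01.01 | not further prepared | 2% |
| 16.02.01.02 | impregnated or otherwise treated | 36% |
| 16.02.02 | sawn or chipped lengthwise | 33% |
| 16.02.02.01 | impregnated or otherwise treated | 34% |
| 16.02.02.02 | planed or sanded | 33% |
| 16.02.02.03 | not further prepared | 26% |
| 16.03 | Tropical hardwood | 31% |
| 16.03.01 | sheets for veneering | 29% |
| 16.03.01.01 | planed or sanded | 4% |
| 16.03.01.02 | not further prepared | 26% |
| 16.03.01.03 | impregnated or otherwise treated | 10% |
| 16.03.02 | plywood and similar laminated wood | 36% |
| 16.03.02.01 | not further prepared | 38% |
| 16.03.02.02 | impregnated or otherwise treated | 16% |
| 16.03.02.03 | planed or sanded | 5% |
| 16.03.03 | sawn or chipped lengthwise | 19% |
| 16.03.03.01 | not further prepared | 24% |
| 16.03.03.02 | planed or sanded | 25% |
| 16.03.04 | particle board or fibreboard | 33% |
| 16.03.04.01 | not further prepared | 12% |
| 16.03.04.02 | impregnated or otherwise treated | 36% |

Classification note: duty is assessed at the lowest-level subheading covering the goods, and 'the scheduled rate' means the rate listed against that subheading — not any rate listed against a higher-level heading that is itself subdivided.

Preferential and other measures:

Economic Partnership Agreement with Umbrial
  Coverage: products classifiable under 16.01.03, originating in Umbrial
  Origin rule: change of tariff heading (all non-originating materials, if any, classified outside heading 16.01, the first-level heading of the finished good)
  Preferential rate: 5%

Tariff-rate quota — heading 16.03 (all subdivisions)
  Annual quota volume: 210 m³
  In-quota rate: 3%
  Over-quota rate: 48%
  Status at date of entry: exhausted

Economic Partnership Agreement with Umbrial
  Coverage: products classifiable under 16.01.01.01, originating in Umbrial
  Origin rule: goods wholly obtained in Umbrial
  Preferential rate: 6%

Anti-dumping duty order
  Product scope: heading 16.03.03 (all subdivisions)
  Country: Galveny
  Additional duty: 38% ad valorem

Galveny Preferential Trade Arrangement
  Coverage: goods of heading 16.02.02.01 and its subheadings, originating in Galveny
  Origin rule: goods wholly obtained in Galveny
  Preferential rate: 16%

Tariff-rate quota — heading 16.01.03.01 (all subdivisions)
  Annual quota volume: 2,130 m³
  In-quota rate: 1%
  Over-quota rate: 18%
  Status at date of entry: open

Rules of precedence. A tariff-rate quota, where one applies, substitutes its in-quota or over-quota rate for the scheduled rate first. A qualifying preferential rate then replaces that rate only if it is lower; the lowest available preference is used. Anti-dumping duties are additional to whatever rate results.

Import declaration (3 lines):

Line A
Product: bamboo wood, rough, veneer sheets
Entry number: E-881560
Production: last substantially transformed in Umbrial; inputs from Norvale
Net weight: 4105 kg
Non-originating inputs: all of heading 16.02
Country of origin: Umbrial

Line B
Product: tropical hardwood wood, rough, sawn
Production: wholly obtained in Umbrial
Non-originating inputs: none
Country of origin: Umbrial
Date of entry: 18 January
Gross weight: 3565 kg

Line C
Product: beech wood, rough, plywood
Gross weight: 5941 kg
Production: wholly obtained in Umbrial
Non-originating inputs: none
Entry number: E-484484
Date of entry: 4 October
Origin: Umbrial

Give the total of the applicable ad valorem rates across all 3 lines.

Line A: bamboo → 16.01; veneer sheets → 16.01.03; rough → 16.01.03.01. Scheduled 3%. quota on 16.01.03.01 open → in-quota 1%; Umbrial agreement on 16.01.03: CTH met → 5% available; Umbrial agreement on 16.01.01.01: 16.01.03.01 not covered; preference 5% not lower than 1% → no reduction. → 1%.
Line B: tropical hardwood → 16.03; sawn → 16.03.03; rough → 16.03.03.01. Scheduled 24%. quota on 16.03 exhausted → over-quota 48%; Umbrial agreement on 16.01.03: 16.03.03.01 not covered; Umbrial agreement on 16.01.01.01: 16.03.03.01 not covered. → 48%.
Line C: beech → 16.02; plywood → 16.02.01; rough → 16.02.01.01. Scheduled 2%. Umbrial agreement on 16.01.03: 16.02.01.01 not covered; Umbrial agreement on 16.01.01.01: 16.02.01.01 not covered. → 2%.
Sum: 1% + 48% + 2% = 51%.

51%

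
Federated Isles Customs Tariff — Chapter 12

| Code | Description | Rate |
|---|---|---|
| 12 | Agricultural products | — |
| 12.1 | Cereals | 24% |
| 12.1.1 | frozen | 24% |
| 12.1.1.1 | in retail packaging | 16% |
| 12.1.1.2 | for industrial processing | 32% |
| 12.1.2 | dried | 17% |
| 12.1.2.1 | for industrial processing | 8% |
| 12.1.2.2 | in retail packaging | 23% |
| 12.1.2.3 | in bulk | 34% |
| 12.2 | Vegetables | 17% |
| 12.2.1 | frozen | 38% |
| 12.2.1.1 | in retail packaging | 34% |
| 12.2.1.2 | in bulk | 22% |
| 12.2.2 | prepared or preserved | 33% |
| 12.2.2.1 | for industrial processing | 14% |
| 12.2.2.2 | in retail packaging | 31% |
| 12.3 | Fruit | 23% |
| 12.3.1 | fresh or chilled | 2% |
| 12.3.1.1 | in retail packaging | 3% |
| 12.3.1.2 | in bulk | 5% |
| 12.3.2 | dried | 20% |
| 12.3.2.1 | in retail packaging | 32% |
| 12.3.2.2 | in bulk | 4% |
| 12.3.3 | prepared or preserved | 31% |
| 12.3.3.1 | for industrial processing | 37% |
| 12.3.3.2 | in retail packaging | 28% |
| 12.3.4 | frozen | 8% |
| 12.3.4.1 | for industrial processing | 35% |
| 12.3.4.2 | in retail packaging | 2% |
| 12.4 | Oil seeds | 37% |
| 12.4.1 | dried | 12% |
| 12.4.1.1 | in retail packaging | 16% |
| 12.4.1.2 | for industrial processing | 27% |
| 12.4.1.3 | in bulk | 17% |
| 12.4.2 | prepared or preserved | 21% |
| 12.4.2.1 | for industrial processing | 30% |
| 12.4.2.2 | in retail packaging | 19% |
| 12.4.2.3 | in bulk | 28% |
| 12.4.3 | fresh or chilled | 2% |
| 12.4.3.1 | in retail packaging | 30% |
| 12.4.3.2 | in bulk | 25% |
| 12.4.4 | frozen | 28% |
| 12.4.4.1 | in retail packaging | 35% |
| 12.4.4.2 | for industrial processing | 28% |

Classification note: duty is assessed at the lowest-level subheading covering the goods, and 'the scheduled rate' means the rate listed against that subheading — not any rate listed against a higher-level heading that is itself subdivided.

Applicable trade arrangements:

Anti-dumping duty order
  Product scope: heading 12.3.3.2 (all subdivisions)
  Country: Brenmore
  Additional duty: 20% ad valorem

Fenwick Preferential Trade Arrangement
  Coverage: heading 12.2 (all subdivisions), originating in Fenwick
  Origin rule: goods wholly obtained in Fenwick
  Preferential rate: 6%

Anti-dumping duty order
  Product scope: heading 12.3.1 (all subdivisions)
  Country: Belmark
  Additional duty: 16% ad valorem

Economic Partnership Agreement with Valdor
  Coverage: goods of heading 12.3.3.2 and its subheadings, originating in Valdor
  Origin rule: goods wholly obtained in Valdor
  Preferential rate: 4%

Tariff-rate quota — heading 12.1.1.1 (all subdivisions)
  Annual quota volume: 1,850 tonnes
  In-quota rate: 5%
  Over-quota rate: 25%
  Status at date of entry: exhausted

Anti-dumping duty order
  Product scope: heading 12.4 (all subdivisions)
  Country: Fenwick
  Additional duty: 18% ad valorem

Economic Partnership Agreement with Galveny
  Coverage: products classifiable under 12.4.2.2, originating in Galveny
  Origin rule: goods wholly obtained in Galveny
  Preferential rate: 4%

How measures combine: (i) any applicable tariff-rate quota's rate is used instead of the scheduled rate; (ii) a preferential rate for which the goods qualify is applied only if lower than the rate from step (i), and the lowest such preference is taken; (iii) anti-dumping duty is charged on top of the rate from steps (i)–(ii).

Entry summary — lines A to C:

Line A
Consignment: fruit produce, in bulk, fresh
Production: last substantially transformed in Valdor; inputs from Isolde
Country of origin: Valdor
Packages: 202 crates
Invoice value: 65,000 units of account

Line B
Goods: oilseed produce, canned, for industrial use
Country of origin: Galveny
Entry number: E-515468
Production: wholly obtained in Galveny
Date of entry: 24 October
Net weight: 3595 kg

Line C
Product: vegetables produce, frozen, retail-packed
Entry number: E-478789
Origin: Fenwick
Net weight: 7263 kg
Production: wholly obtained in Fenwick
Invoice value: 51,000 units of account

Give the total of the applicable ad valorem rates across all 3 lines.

41%

Line A: fruit → 12.3; fresh → 12.3.1; in bulk → 12.3.1.2. Scheduled 5%. Valdor agreement on 12.3.3.2: 12.3.1.2 not covered. → 5%.
Line B: oilseed → 12.4; canned → 12.4.2; for industrial use → 12.4.2.1. Scheduled 30%. Galveny agreement on 12.4.2.2: 12.4.2.1 not covered. → 30%.
Line C: vegetables → 12.2; frozen → 12.2.1; retail-packed → 12.2.1.1. Scheduled 34%. Fenwick agreement on 12.2: wholly obtained → 6% available; preferential 6%. → 6%.
Sum: 5% + 30% + 6% = 41%.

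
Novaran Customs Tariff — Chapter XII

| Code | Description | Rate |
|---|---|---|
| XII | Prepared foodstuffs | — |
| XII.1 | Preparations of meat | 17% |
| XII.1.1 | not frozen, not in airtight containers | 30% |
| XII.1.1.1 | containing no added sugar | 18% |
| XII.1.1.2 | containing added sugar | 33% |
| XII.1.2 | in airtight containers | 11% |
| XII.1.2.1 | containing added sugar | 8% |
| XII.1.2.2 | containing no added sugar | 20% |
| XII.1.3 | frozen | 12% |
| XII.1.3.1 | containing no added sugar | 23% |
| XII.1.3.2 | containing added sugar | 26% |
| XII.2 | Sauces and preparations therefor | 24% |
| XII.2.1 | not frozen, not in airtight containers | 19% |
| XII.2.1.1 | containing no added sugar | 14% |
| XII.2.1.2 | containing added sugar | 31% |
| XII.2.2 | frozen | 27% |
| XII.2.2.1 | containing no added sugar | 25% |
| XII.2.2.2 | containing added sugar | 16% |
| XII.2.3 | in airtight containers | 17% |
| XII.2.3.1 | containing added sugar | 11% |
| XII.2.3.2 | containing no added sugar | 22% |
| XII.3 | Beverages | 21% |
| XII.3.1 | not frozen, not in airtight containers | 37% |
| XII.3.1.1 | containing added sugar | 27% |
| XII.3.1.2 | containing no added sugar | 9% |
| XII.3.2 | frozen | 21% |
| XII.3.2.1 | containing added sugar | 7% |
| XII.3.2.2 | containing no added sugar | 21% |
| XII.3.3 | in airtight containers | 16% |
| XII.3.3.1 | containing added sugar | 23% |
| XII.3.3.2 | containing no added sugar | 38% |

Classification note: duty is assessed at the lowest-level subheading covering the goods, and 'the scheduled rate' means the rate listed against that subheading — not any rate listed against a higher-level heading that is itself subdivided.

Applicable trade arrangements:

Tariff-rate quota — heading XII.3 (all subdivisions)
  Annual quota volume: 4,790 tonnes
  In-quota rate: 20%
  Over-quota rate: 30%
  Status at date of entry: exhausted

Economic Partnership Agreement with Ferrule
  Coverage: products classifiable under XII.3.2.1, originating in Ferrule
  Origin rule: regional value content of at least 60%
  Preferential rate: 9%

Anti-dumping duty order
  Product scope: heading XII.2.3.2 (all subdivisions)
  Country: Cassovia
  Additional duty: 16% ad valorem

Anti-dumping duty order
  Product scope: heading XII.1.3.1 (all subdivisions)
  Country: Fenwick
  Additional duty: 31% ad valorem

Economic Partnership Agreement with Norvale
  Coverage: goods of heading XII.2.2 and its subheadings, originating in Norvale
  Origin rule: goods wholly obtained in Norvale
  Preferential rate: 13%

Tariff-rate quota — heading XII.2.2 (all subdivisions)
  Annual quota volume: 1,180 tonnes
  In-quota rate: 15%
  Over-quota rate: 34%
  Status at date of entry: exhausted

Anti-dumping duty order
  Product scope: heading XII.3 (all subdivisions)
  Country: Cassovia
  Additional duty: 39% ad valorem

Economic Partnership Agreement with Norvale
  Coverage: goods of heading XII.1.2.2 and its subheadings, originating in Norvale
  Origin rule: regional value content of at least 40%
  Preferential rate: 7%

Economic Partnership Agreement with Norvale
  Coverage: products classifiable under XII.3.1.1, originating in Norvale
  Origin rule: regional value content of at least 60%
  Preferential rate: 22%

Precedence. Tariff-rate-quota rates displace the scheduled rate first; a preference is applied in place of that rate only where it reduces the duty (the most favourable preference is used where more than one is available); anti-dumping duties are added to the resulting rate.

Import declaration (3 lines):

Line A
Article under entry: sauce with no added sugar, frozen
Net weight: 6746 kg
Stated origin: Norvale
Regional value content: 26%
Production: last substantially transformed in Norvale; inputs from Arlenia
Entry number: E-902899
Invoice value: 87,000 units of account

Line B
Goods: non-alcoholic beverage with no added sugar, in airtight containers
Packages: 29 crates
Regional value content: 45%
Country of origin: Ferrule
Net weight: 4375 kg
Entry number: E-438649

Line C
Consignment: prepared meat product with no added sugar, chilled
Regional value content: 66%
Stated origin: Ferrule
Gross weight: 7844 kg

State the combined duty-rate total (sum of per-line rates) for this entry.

82%

Line A: sauce → XII.2; frozen → XII.2.2; with no added sugar → XII.2.2.1. Scheduled 25%. quota on XII.2.2 exhausted → over-quota 34%; Norvale agreement on XII.2.2: not wholly obtained; Norvale agreement on XII.1.2.2: XII.2.2.1 not covered; Norvale agreement on XII.3.1.1: XII.2.2.1 not covered. → 34%.
Line B: non-alcoholic beverage → XII.3; in airtight containers → XII.3.3; with no added sugar → XII.3.3.2. Scheduled 38%. quota on XII.3 exhausted → over-quota 30%; Ferrule agreement on XII.3.2.1: XII.3.3.2 not covered. → 30%.
Line C: prepared meat product → XII.1; chilled → XII.1.1; with no added sugar → XII.1.1.1. Scheduled 18%. Ferrule agreement on XII.3.2.1: XII.1.1.1 not covered. → 18%.
Sum: 34% + 30% + 18% = 82%.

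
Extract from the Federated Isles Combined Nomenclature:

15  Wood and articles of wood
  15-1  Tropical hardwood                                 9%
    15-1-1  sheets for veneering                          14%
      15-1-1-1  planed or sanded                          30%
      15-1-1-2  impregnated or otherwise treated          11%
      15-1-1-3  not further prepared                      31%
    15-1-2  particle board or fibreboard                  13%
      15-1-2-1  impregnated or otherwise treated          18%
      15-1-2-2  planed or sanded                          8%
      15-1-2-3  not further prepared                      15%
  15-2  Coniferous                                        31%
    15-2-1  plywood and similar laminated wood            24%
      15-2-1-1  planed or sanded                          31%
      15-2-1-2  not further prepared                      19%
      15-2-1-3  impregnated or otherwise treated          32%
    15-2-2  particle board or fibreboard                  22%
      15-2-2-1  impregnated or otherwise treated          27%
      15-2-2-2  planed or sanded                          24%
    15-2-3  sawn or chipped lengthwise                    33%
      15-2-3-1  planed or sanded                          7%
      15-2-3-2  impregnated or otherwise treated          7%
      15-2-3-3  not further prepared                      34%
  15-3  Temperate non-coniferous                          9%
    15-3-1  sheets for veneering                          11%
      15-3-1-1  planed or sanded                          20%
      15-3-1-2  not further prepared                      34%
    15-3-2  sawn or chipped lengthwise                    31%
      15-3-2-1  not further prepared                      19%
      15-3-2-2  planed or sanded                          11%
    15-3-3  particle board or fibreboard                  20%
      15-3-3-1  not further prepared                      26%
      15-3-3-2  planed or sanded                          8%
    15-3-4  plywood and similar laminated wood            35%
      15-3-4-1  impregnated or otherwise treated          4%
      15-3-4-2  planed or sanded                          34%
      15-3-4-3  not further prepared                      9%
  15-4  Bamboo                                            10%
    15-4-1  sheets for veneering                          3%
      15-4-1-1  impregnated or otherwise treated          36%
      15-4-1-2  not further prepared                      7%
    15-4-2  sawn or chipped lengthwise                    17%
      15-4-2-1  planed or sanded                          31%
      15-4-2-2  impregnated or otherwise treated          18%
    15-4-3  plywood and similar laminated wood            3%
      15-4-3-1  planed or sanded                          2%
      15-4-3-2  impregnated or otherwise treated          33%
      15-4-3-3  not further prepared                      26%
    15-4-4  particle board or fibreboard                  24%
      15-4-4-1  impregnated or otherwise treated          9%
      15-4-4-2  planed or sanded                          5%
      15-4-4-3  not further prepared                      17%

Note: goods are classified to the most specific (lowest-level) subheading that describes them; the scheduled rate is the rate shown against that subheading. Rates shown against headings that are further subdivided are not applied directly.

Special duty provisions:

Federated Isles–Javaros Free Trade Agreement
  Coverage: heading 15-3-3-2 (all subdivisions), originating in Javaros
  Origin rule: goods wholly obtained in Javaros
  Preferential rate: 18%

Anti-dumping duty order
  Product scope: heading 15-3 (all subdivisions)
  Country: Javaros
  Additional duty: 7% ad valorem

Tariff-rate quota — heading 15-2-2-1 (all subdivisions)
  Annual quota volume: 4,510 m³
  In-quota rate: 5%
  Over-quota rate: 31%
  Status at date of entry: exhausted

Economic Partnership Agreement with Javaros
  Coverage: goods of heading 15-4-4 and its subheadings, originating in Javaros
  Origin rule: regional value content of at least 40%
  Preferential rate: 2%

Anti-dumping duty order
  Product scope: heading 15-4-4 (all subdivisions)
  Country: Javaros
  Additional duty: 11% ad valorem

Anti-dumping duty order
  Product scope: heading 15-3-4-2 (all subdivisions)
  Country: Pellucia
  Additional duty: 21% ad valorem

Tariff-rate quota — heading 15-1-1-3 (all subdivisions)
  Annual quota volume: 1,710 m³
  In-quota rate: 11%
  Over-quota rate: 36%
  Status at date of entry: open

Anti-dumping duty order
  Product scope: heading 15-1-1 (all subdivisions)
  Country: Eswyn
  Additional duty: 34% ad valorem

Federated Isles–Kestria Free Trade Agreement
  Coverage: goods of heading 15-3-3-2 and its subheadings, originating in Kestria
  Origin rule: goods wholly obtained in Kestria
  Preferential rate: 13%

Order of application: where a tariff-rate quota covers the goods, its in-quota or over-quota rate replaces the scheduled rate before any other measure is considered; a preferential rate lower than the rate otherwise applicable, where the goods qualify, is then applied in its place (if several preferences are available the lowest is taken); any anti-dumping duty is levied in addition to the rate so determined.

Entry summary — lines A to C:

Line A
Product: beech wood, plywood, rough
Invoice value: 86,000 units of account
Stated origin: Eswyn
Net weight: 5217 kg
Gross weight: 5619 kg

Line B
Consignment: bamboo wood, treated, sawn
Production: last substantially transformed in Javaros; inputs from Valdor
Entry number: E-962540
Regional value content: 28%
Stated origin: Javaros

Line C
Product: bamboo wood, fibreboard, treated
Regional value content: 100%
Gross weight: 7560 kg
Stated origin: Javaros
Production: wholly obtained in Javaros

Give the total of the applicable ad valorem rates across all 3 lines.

Line A: beech → 15-3; plywood → 15-3-4; rough → 15-3-4-3. Scheduled 9%. No special measure applies. → 9%.
Line B: bamboo → 15-4; sawn → 15-4-2; treated → 15-4-2-2. Scheduled 18%. Javaros agreement on 15-3-3-2: 15-4-2-2 not covered; Javaros agreement on 15-4-4: 15-4-2-2 not covered. → 18%.
Line C: bamboo → 15-4; fibreboard → 15-4-4; treated → 15-4-4-1. Scheduled 9%. Javaros agreement on 15-3-3-2: 15-4-4-1 not covered; Javaros agreement on 15-4-4: RVC ≥ 40% → 2% available; preferential 2%; anti-dumping (Javaros, 15-4-4): +11%; total 2% + 11% = 13%. → 13%.
Sum: 9% + 18% + 13% = 40%.

40%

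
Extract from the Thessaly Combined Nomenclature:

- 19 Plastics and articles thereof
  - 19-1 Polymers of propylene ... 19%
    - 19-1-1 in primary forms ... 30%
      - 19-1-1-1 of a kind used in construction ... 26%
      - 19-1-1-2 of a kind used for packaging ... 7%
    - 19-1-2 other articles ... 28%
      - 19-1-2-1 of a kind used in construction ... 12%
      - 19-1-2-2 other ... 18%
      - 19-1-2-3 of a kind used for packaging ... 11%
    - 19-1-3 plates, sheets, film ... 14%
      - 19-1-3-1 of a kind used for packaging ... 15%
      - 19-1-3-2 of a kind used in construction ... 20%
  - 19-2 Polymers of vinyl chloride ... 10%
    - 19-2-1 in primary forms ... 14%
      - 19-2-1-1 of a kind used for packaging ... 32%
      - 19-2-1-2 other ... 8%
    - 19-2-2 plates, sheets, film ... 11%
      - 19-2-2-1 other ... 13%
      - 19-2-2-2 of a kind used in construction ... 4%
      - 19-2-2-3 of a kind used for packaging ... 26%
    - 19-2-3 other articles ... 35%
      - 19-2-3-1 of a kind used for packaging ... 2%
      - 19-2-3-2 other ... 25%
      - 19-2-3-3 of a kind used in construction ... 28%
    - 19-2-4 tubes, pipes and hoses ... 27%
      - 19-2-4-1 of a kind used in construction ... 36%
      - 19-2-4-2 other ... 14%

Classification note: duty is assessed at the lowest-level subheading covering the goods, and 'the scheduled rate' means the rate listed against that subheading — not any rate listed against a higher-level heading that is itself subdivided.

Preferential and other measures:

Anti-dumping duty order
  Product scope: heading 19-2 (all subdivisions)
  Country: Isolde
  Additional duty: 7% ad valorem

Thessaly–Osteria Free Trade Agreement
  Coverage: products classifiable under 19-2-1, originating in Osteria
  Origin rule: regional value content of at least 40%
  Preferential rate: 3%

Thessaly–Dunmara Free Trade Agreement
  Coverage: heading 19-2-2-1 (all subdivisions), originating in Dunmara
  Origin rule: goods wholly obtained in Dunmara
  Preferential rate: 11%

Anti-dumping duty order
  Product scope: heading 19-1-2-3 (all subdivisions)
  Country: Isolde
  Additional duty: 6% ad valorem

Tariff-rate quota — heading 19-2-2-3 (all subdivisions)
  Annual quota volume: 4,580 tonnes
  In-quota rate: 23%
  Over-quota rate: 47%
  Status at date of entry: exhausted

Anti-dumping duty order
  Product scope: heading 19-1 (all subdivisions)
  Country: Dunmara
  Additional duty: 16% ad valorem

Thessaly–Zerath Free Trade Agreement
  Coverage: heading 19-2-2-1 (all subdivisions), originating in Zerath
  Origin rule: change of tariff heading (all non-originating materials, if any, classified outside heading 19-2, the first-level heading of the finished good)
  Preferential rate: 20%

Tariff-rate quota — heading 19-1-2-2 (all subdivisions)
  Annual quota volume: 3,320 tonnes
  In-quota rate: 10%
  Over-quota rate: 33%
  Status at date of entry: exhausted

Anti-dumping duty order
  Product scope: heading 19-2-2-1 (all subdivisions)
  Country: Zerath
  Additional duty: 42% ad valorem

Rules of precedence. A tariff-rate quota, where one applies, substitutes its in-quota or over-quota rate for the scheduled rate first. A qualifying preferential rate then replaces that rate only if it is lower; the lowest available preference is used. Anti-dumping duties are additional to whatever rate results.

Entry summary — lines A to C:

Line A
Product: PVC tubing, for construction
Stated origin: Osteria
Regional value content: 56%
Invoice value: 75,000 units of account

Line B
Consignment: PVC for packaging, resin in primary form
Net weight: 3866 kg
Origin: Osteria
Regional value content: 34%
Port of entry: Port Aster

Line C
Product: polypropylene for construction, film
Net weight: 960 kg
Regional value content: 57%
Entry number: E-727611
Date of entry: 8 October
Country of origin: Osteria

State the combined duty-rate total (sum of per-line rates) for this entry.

88%

Line A: PVC → 19-2; tubing → 19-2-4; for construction → 19-2-4-1. Scheduled 36%. Osteria agreement on 19-2-1: 19-2-4-1 not covered. → 36%.
Line B: PVC → 19-2; resin in primary form → 19-2-1; for packaging → 19-2-1-1. Scheduled 32%. Osteria agreement on 19-2-1: RVC < 40%. → 32%.
Line C: polypropylene → 19-1; film → 19-1-3; for construction → 19-1-3-2. Scheduled 20%. Osteria agreement on 19-2-1: 19-1-3-2 not covered. → 20%.
Sum: 36% + 32% + 20% = 88%.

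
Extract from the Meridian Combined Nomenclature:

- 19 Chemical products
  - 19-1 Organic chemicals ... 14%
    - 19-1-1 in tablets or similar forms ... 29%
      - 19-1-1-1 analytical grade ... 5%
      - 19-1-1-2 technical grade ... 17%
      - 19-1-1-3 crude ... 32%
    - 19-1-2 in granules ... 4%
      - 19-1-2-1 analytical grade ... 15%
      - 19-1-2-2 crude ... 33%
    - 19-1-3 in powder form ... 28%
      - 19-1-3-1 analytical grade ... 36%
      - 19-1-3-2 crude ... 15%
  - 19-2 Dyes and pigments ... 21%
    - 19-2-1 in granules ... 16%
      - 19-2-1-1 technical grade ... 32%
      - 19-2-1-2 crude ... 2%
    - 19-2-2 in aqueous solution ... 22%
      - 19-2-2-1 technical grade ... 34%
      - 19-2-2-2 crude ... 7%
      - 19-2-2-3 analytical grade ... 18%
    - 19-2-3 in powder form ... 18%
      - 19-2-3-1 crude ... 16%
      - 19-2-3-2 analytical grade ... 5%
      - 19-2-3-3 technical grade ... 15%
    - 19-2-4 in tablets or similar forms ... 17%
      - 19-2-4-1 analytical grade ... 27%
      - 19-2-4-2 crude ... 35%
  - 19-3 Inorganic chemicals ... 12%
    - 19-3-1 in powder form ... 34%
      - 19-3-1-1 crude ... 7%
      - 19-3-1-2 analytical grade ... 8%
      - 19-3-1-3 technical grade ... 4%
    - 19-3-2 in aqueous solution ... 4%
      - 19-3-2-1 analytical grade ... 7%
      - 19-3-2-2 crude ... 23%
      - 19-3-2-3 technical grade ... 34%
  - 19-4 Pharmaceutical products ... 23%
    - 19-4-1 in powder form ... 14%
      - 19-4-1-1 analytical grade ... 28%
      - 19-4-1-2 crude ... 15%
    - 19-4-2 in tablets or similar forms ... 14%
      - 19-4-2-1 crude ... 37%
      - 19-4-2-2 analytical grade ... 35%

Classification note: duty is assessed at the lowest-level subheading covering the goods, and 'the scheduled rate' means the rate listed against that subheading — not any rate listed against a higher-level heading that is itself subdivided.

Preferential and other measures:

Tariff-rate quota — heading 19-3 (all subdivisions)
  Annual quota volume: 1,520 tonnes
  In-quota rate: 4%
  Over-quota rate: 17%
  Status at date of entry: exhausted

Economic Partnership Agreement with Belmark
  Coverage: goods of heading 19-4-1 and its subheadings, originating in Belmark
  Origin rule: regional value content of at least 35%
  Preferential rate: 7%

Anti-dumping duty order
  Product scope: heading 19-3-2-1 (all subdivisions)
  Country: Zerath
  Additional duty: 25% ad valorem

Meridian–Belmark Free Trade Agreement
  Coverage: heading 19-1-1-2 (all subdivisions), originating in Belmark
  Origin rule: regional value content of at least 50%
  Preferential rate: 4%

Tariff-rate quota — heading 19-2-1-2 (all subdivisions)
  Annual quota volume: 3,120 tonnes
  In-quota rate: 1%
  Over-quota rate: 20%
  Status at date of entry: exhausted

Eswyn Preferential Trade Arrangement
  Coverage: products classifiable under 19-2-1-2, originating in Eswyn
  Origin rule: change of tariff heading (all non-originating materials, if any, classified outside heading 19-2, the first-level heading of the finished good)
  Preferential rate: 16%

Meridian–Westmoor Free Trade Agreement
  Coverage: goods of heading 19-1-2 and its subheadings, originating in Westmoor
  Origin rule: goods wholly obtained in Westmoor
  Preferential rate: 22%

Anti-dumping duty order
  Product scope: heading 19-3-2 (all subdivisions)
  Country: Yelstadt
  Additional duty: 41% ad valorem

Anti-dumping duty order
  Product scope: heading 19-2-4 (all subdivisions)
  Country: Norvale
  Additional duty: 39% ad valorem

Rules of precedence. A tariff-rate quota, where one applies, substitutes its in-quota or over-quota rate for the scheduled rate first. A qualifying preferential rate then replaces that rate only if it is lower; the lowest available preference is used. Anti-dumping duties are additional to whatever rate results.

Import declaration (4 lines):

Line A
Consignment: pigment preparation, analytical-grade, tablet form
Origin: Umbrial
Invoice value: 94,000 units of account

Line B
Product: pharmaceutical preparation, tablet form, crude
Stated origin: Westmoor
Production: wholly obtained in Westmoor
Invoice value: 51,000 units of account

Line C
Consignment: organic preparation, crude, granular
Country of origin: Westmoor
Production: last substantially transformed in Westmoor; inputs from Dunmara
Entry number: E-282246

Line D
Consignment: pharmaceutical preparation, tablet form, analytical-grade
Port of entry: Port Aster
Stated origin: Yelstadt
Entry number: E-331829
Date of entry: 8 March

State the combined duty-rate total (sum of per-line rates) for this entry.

132%

Line A: pigment → 19-2; tablet form → 19-2-4; analytical-grade → 19-2-4-1. Scheduled 27%. No special measure applies. → 27%.
Line B: pharmaceutical → 19-4; tablet form → 19-4-2; crude → 19-4-2-1. Scheduled 37%. Westmoor agreement on 19-1-2: 19-4-2-1 not covered. → 37%.
Line C: organic → 19-1; granular → 19-1-2; crude → 19-1-2-2. Scheduled 33%. Westmoor agreement on 19-1-2: not wholly obtained. → 33%.
Line D: pharmaceutical → 19-4; tablet form → 19-4-2; analytical-grade → 19-4-2-2. Scheduled 35%. No special measure applies. → 35%.
Sum: 27% + 37% + 33% + 35% = 132%.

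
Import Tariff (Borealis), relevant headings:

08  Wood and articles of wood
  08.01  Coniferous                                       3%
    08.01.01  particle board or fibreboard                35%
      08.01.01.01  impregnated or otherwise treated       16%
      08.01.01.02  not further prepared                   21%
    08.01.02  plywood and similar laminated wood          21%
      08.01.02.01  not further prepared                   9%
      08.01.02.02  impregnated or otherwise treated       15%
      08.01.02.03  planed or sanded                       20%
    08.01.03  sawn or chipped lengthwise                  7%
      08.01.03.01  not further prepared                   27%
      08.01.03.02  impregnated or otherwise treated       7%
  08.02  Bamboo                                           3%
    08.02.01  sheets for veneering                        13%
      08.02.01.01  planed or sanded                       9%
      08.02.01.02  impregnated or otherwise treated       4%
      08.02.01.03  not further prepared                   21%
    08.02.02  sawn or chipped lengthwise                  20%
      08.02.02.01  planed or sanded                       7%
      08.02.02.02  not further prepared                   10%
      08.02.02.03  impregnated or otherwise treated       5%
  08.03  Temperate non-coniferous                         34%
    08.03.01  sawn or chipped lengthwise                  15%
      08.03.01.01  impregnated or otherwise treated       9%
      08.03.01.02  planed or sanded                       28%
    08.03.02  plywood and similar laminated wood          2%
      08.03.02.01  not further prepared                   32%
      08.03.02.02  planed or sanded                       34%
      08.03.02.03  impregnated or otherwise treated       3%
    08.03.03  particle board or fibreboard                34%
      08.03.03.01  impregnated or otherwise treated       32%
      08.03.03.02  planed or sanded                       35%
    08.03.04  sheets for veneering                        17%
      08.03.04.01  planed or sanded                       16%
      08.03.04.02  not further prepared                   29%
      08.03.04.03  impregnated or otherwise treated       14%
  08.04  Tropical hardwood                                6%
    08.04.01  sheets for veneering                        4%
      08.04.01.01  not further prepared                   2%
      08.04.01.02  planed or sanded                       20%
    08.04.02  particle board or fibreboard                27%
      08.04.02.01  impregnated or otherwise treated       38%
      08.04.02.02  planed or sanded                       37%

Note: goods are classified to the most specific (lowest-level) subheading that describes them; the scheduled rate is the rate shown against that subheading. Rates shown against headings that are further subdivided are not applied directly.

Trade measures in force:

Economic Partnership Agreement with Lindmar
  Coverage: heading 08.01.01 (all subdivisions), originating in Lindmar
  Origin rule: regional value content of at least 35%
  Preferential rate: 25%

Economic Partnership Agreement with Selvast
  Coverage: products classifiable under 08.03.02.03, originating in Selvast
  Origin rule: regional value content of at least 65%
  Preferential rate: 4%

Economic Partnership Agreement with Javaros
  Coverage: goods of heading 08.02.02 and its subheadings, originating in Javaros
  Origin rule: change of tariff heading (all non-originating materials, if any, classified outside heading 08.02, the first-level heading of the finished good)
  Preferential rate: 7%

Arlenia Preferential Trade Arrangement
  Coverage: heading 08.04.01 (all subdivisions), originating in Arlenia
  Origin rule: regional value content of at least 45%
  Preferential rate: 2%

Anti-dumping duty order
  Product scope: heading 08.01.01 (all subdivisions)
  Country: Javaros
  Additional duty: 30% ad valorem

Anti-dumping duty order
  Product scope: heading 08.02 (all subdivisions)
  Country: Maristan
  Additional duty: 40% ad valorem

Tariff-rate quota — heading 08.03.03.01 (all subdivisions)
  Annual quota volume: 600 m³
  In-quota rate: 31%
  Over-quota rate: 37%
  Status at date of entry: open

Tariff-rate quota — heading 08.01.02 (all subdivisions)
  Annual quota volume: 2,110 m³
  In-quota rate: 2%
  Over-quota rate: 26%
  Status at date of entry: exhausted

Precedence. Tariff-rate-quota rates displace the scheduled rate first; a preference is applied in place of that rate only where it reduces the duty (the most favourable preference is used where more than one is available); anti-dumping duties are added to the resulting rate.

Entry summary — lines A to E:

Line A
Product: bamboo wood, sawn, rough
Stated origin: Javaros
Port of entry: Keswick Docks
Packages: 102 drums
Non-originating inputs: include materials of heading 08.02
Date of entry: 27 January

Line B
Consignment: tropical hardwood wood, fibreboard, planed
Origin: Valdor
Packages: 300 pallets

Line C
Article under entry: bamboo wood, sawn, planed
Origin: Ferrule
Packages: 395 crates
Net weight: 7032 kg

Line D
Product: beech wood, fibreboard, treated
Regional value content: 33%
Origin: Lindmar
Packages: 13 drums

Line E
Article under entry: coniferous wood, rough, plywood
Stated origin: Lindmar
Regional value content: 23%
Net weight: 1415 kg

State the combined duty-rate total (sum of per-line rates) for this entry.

111%

Line A: bamboo → 08.02; sawn → 08.02.02; rough → 08.02.02.02. Scheduled 10%. Javaros agreement on 08.02.02: CTH not met. → 10%.
Line B: tropical hardwood → 08.04; fibreboard → 08.04.02; planed → 08.04.02.02. Scheduled 37%. No special measure applies. → 37%.
Line C: bamboo → 08.02; sawn → 08.02.02; planed → 08.02.02.01. Scheduled 7%. No special measure applies. → 7%.
Line D: beech → 08.03; fibreboard → 08.03.03; treated → 08.03.03.01. Scheduled 32%. quota on 08.03.03.01 open → in-quota 31%; Lindmar agreement on 08.01.01: 08.03.03.01 not covered. → 31%.
Line E: coniferous → 08.01; plywood → 08.01.02; rough → 08.01.02.01. Scheduled 9%. quota on 08.01.02 exhausted → over-quota 26%; Lindmar agreement on 08.01.01: 08.01.02.01 not covered. → 26%.
Sum: 10% + 37% + 7% + 31% + 26% = 111%.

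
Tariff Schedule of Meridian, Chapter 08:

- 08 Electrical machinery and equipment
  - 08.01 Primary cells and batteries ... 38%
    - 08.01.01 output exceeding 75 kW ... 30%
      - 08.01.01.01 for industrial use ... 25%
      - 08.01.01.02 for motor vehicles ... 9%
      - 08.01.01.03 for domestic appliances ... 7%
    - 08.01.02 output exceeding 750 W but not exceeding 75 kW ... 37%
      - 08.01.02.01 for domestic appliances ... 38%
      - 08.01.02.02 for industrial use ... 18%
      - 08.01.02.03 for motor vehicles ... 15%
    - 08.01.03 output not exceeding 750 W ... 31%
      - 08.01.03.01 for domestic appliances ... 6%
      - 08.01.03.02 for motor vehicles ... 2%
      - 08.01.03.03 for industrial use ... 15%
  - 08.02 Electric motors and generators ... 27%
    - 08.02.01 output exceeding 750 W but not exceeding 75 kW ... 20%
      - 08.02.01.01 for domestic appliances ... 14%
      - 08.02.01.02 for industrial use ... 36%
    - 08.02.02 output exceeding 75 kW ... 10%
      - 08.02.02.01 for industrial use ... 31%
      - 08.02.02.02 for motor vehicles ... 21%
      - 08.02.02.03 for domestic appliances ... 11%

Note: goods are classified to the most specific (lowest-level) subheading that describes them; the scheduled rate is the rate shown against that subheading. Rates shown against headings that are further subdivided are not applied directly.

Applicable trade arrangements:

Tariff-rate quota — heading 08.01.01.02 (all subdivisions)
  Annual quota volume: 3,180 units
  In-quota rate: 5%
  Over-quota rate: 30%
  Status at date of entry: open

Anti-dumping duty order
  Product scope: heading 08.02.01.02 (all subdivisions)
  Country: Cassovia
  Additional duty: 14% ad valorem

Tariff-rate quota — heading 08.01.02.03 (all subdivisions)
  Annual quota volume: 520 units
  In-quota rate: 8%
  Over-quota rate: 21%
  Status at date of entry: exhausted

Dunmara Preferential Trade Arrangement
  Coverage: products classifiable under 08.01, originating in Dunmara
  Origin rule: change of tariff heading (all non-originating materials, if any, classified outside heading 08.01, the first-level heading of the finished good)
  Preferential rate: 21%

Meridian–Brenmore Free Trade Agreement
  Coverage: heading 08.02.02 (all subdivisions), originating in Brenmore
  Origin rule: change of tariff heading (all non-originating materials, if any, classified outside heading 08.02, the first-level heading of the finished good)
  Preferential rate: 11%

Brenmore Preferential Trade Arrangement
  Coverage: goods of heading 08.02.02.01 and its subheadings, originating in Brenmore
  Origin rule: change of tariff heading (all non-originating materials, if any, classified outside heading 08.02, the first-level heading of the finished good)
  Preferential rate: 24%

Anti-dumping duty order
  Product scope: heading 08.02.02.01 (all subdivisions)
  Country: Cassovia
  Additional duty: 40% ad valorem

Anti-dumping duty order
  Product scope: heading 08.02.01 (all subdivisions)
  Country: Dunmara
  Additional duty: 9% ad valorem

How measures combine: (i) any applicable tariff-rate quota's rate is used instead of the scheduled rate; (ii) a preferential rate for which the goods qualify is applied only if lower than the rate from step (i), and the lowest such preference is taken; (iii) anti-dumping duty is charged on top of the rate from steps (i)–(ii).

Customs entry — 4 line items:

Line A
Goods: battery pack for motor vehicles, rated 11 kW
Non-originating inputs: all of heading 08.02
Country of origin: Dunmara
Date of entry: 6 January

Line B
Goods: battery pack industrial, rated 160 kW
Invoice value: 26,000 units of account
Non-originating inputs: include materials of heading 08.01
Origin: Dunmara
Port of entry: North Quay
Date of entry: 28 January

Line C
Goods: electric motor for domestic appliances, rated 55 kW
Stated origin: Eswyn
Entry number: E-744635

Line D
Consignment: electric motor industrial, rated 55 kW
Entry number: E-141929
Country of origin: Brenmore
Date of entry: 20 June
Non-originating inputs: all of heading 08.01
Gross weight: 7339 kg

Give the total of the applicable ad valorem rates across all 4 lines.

96%

Line A: battery pack → 08.01; rated 11 kW → 08.01.02; for motor vehicles → 08.01.02.03. Scheduled 15%. quota on 08.01.02.03 exhausted → over-quota 21%; Dunmara agreement on 08.01: CTH met → 21% available; preference 21% not lower than 21% → no reduction. → 21%.
Line B: battery pack → 08.01; rated 160 kW → 08.01.01; industrial → 08.01.01.01. Scheduled 25%. Dunmara agreement on 08.01: CTH not met. → 25%.
Line C: electric motor → 08.02; rated 55 kW → 08.02.01; for domestic appliances → 08.02.01.01. Scheduled 14%. No special measure applies. → 14%.
Line D: electric motor → 08.02; rated 55 kW → 08.02.01; industrial → 08.02.01.02. Scheduled 36%. Brenmore agreement on 08.02.02: 08.02.01.02 not covered; Brenmore agreement on 08.02.02.01: 08.02.01.02 not covered. → 36%.
Sum: 21% + 25% + 14% + 36% = 96%.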